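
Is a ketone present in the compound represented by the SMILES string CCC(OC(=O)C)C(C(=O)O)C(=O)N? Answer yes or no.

no

pendant –OC(=O)CH3: an acyloxy group → ester.
pendant –COOH: carbonyl C bonded to C and –OH → carboxylic acid.
–C(=O)NH2: carbonyl C bonded to C and to N → amide (the N is not a separate amine).
In CH(OCOCH3), the C=O is bonded to an –O–C group, which defines an ester, not a ketone. In CONH2, the C=O is bonded to nitrogen, which defines an amide, not a ketone. In CH(COOH), the C=O bears an –OH, making it a carboxylic acid rather than a ketone.
The groups actually present are: amide, carboxylic acid, ester.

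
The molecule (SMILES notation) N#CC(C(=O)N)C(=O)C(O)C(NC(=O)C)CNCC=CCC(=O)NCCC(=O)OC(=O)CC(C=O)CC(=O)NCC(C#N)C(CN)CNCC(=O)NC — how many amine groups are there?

Working along the chain:
  N≡C: N≡C–: carbon triple-bonded to nitrogen → nitrile.
  CH(CONH2): pendant –CONH2: carbonyl C bonded to C and N → amide.
  CO: –C(=O)– with carbon on both sides → ketone.
  CH(OH): –OH on an sp³ carbon → alcohol (secondary).
  CH(NHCOCH3): pendant –NHC(=O)CH3: N bonded to a carbonyl → amide (not amine).
  CH2NHCH2: C–N–C with sp³ carbons and no adjacent C=O → amine (secondary).
  CH=CH: C=C double bond → alkene.
  CH2CONHCH2: –C(=O)–N– linkage → amide (the N is not an amine).
  CH2CO-O-COCH2: two acyl groups sharing one oxygen, –C(=O)–O–C(=O)– → anhydride.
  CH(CHO): pendant –CHO: carbonyl C bonded to C and H → aldehyde.
  CH2CONHCH2: –C(=O)–N– linkage → amide (the N is not an amine).
  CH(CN): pendant –C≡N: nitrile.
  CH(CH2NH2): pendant –CH2NH2: N on sp³ C, no adjacent C=O → amine.
  CH2NHCH2: C–N–C with sp³ carbons and no adjacent C=O → amine (secondary).
  CONHCH3: –C(=O)NHCH3: carbonyl C bonded to C and to N → amide (the N is not an amine).
Amine appears at: CH2NHCH2, CH(CH2NH2), CH2NHCH2 → 3.

3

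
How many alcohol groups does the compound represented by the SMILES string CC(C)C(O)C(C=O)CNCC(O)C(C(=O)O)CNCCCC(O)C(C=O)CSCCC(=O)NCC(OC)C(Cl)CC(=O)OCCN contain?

3

–OH on an sp³ carbon → alcohol (secondary).
pendant –CHO: carbonyl C bonded to C and H → aldehyde.
C–N–C with sp³ carbons and no adjacent C=O → amine (secondary).
–OH on an sp³ carbon → alcohol (secondary).
pendant –COOH: carbonyl C bonded to C and –OH → carboxylic acid.
C–N–C with sp³ carbons and no adjacent C=O → amine (secondary).
–OH on an sp³ carbon → alcohol (secondary).
pendant –CHO: carbonyl C bonded to C and H → aldehyde.
C–S–C linkage → sulfide (thioether).
–C(=O)–N– linkage → amide (the N is not an amine).
pendant –OCH3: C–O–C with sp³ C, no adjacent C=O → ether.
halogen on an sp³ carbon → alkyl halide.
–C(=O)–O–C with C on the carbonyl side → ester.
–NH2 on an sp³ carbon with no adjacent C=O → amine.
Alcohol appears at: CH(OH), CH(OH), CH(OH) → 3.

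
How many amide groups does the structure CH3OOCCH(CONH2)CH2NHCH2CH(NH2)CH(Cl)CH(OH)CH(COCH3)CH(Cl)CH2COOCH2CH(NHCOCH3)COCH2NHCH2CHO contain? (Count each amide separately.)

CH3O–C(=O)–: carbonyl C bonded to C and to –OCH3 → ester (not ketone + ether).
pendant –CONH2: carbonyl C bonded to C and N → amide.
C–N–C with sp³ carbons and no adjacent C=O → amine (secondary).
–NH2 on an sp³ carbon with no adjacent C=O → amine.
halogen on an sp³ carbon → alkyl halide.
–OH on an sp³ carbon → alcohol (secondary).
pendant –COCH3: carbonyl C bonded to two carbons → ketone.
halogen on an sp³ carbon → alkyl halide.
–C(=O)–O–C with C on the carbonyl side → ester.
pendant –NHC(=O)CH3: N bonded to a carbonyl → amide (not amine).
–C(=O)– with carbon on both sides → ketone.
C–N–C with sp³ carbons and no adjacent C=O → amine (secondary).
terminal –CHO: carbonyl C bonded to H and C → aldehyde.
Amide appears at: CH(CONH2), CH(NHCOCH3) → 2.

2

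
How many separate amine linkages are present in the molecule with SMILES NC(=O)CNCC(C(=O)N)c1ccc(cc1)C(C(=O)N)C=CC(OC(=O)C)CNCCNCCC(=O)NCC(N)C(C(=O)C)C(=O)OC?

4

Taking each segment in turn:
  H2NCO: –C(=O)NH2: carbonyl C bonded to C and to N → amide (the N is not a separate amine).
  CH2NHCH2: C–N–C with sp³ carbons and no adjacent C=O → amine (secondary).
  CH(CONH2): pendant –CONH2: carbonyl C bonded to C and N → amide.
  C6H4: para-disubstituted benzene ring → arene.
  CH(CONH2): pendant –CONH2: carbonyl C bonded to C and N → amide.
  CH=CH: C=C double bond → alkene.
  CH(OCOCH3): pendant –OC(=O)CH3: an acyloxy group → ester.
  CH2NHCH2: C–N–C with sp³ carbons and no adjacent C=O → amine (secondary).
  CH2NHCH2: C–N–C with sp³ carbons and no adjacent C=O → amine (secondary).
  CH2CONHCH2: –C(=O)–N– linkage → amide (the N is not an amine).
  CH(NH2): –NH2 on an sp³ carbon with no adjacent C=O → amine.
  CH(COCH3): pendant –COCH3: carbonyl C bonded to two carbons → ketone.
  COOCH3: –C(=O)OCH3: carbonyl C bonded to C and to –OCH3 → ester (not ketone + ether).
Amine appears at: CH2NHCH2, CH2NHCH2, CH2NHCH2, CH(NH2) → 4.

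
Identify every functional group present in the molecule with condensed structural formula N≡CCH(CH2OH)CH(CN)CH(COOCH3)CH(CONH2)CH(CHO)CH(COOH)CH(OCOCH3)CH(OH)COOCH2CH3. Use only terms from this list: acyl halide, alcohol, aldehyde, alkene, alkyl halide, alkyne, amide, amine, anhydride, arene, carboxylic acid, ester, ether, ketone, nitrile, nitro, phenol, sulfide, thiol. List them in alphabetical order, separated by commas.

alcohol, aldehyde, amide, carboxylic acid, ester, nitrile

N≡C–: carbon triple-bonded to nitrogen → nitrile.
pendant –CH2OH on an sp³ backbone C → alcohol.
pendant –C≡N: nitrile.
pendant –COOCH3: carbonyl C bonded to C and –OCH3 → ester.
pendant –CONH2: carbonyl C bonded to C and N → amide.
pendant –CHO: carbonyl C bonded to C and H → aldehyde.
pendant –COOH: carbonyl C bonded to C and –OH → carboxylic acid.
pendant –OC(=O)CH3: an acyloxy group → ester.
–OH on an sp³ carbon → alcohol (secondary).
–C(=O)OCH2CH3: carbonyl C bonded to C and to –OEt → ester.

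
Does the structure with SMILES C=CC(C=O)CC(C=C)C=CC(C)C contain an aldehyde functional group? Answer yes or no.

yes

C=C double bond → alkene.
pendant –CHO: carbonyl C bonded to C and H → aldehyde.
pendant –CH=CH2: C=C double bond → alkene.
C=C double bond → alkene.
The CH(CHO) segment supplies the aldehyde: pendant –CHO: carbonyl C bonded to C and H → aldehyde.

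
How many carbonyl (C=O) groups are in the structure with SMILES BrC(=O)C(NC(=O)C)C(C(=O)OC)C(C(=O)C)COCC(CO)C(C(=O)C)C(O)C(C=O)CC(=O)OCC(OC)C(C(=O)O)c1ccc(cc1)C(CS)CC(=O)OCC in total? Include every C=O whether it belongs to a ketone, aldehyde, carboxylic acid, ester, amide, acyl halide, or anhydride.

BrCO: acyl halide, 1 C=O (running total 1).
CH(NHCOCH3): amide, 1 C=O (running total 2).
CH(COOCH3): ester, 1 C=O (running total 3).
CH(COCH3): ketone, 1 C=O (running total 4).
CH(COCH3): ketone, 1 C=O (running total 5).
CH(CHO): aldehyde, 1 C=O (running total 6).
CH2COOCH2: ester, 1 C=O (running total 7).
CH(COOH): carboxylic acid, 1 C=O (running total 8).
COOCH2CH3: ester, 1 C=O (running total 9).

9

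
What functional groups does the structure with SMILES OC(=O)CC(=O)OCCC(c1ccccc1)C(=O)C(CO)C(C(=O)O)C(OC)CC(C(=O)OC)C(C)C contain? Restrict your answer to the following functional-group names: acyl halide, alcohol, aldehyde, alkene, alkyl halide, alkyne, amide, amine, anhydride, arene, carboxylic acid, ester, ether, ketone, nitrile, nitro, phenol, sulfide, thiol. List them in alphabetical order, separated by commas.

–COOH: carbonyl C bonded to –OH and C → carboxylic acid (the –OH is not a separate alcohol).
–C(=O)–O–C with C on the carbonyl side → ester.
pendant –C6H5: benzene ring → arene.
–C(=O)– with carbon on both sides → ketone.
pendant –CH2OH on an sp³ backbone C → alcohol.
pendant –COOH: carbonyl C bonded to C and –OH → carboxylic acid.
pendant –OCH3: C–O–C with sp³ C, no adjacent C=O → ether.
pendant –COOCH3: carbonyl C bonded to C and –OCH3 → ester.

alcohol, arene, carboxylic acid, ester, ether, ketone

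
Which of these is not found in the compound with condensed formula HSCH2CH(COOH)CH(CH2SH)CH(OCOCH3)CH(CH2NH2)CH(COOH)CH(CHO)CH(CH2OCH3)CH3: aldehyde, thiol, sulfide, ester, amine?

aldehyde: present (CH(CHO) — pendant –CHO: carbonyl C bonded to C and H → aldehyde).
ester: present (CH(OCOCH3) — pendant –OC(=O)CH3: an acyloxy group → ester).
thiol: present (HSCH2 — –SH on an sp³ carbon → thiol).
amine: present (CH(CH2NH2) — pendant –CH2NH2: N on sp³ C, no adjacent C=O → amine).
sulfide: no segment matches this pattern.

sulfide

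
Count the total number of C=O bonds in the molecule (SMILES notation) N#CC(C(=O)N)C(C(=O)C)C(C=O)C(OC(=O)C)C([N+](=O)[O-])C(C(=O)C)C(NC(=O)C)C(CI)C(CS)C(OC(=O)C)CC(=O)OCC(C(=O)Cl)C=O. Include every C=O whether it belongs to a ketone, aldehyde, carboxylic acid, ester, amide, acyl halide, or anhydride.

CH(CONH2): amide, 1 C=O (running total 1).
CH(COCH3): ketone, 1 C=O (running total 2).
CH(CHO): aldehyde, 1 C=O (running total 3).
CH(OCOCH3): ester, 1 C=O (running total 4).
CH(COCH3): ketone, 1 C=O (running total 5).
CH(NHCOCH3): amide, 1 C=O (running total 6).
CH(OCOCH3): ester, 1 C=O (running total 7).
CH2COOCH2: ester, 1 C=O (running total 8).
CH(COCl): acyl halide, 1 C=O (running total 9).
CHO: aldehyde, 1 C=O (running total 10).

10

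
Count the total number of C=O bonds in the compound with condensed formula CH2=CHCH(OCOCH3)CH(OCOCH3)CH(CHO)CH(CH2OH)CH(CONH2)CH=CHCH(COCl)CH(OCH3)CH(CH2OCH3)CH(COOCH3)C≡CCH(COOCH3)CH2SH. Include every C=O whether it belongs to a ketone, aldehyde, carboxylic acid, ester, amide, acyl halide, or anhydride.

CH(OCOCH3): ester, 1 C=O (running total 1).
CH(OCOCH3): ester, 1 C=O (running total 2).
CH(CHO): aldehyde, 1 C=O (running total 3).
CH(CONH2): amide, 1 C=O (running total 4).
CH(COCl): acyl halide, 1 C=O (running total 5).
CH(COOCH3): ester, 1 C=O (running total 6).
CH(COOCH3): ester, 1 C=O (running total 7).

7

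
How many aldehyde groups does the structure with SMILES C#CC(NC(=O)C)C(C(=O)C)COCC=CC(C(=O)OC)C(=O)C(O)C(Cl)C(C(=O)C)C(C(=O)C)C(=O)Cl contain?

0

Taking each segment in turn:
  HC≡C: C≡C triple bond → alkyne.
  CH(NHCOCH3): pendant –NHC(=O)CH3: N bonded to a carbonyl → amide (not amine).
  CH(COCH3): pendant –COCH3: carbonyl C bonded to two carbons → ketone.
  CH2OCH2: C–O–C with sp³ carbons on both sides and no adjacent C=O → ether.
  CH=CH: C=C double bond → alkene.
  CH(COOCH3): pendant –COOCH3: carbonyl C bonded to C and –OCH3 → ester.
  CO: –C(=O)– with carbon on both sides → ketone.
  CH(OH): –OH on an sp³ carbon → alcohol (secondary).
  CH(Cl): halogen on an sp³ carbon → alkyl halide.
  CH(COCH3): pendant –COCH3: carbonyl C bonded to two carbons → ketone.
  CH(COCH3): pendant –COCH3: carbonyl C bonded to two carbons → ketone.
  COCl: –C(=O)Cl: carbonyl C bonded to C and to a halogen → acyl halide (not alkyl halide).
No segment is a aldehyde: CH(COCH3) is ketone, not aldehyde; CH(COOCH3) is ester, not aldehyde; CO is ketone, not aldehyde. → 0.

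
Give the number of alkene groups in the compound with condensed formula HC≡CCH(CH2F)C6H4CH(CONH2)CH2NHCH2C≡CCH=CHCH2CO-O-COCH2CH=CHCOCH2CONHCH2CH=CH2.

Working along the chain:
  HC≡C: C≡C triple bond → alkyne.
  CH(CH2F): pendant –CH2X: halogen on sp³ carbon → alkyl halide.
  C6H4: para-disubstituted benzene ring → arene.
  CH(CONH2): pendant –CONH2: carbonyl C bonded to C and N → amide.
  CH2NHCH2: C–N–C with sp³ carbons and no adjacent C=O → amine (secondary).
  C≡C: C≡C triple bond → alkyne.
  CH=CH: C=C double bond → alkene.
  CH2CO-O-COCH2: two acyl groups sharing one oxygen, –C(=O)–O–C(=O)– → anhydride.
  CH=CH: C=C double bond → alkene.
  CO: –C(=O)– with carbon on both sides → ketone.
  CH2CONHCH2: –C(=O)–N– linkage → amide (the N is not an amine).
  CH=CH2: C=C double bond → alkene.
Alkene appears at: CH=CH, CH=CH, CH=CH2 → 3.

3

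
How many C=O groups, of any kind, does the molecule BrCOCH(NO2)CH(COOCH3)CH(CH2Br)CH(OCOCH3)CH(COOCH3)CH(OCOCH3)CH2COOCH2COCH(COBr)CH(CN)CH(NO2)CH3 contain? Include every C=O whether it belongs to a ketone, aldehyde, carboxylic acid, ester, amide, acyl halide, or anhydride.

BrCO: acyl halide, 1 C=O (running total 1).
CH(COOCH3): ester, 1 C=O (running total 2).
CH(OCOCH3): ester, 1 C=O (running total 3).
CH(COOCH3): ester, 1 C=O (running total 4).
CH(OCOCH3): ester, 1 C=O (running total 5).
CH2COOCH2: ester, 1 C=O (running total 6).
CO: ketone, 1 C=O (running total 7).
CH(COBr): acyl halide, 1 C=O (running total 8).

8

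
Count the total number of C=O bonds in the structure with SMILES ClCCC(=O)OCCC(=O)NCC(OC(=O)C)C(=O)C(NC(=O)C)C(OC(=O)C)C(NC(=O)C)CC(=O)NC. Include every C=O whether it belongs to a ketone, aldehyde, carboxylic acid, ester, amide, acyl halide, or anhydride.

8

CH2COOCH2: ester, 1 C=O (running total 1).
CH2CONHCH2: amide, 1 C=O (running total 2).
CH(OCOCH3): ester, 1 C=O (running total 3).
CO: ketone, 1 C=O (running total 4).
CH(NHCOCH3): amide, 1 C=O (running total 5).
CH(OCOCH3): ester, 1 C=O (running total 6).
CH(NHCOCH3): amide, 1 C=O (running total 7).
CONHCH3: amide, 1 C=O (running total 8).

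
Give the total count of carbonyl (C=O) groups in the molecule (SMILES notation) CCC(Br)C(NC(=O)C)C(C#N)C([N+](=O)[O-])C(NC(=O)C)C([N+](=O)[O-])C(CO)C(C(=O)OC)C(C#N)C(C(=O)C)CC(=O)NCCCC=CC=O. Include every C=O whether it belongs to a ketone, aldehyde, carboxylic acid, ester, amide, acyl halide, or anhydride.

CH(NHCOCH3): amide, 1 C=O (running total 1).
CH(NHCOCH3): amide, 1 C=O (running total 2).
CH(COOCH3): ester, 1 C=O (running total 3).
CH(COCH3): ketone, 1 C=O (running total 4).
CH2CONHCH2: amide, 1 C=O (running total 5).
CHO: aldehyde, 1 C=O (running total 6).

6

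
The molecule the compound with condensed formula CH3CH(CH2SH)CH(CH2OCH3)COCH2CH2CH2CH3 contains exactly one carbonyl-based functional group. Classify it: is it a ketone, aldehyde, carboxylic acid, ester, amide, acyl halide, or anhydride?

The carbonyl is in the CO segment: –C(=O)– with carbon on both sides → ketone.

ketone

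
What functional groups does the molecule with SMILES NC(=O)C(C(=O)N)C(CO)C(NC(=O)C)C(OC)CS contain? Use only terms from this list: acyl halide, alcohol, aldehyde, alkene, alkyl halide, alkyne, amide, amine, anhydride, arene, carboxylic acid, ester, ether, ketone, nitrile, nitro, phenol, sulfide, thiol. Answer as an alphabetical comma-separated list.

Reading the structure from left to right:
  H2NCO: –C(=O)NH2: carbonyl C bonded to C and to N → amide (the N is not a separate amine).
  CH(CONH2): pendant –CONH2: carbonyl C bonded to C and N → amide.
  CH(CH2OH): pendant –CH2OH on an sp³ backbone C → alcohol.
  CH(NHCOCH3): pendant –NHC(=O)CH3: N bonded to a carbonyl → amide (not amine).
  CH(OCH3): pendant –OCH3: C–O–C with sp³ C, no adjacent C=O → ether.
  CH2SH: –SH on an sp³ carbon → thiol.

alcohol, amide, ether, thiol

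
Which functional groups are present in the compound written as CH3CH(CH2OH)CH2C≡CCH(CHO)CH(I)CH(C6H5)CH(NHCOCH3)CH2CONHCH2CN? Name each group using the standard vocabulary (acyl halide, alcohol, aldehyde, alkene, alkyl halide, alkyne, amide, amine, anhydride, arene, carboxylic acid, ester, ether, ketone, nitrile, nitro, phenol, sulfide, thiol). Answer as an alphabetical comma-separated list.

pendant –CH2OH on an sp³ backbone C → alcohol.
C≡C triple bond → alkyne.
pendant –CHO: carbonyl C bonded to C and H → aldehyde.
halogen on an sp³ carbon → alkyl halide.
pendant –C6H5: benzene ring → arene.
pendant –NHC(=O)CH3: N bonded to a carbonyl → amide (not amine).
–C(=O)–N– linkage → amide (the N is not an amine).
–C≡N: carbon triple-bonded to nitrogen → nitrile.

alcohol, aldehyde, alkyl halide, alkyne, amide, arene, nitrile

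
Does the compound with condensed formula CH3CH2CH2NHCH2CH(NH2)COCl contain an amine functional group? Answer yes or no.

yes

Reading the structure from left to right:
  CH2NHCH2: C–N–C with sp³ carbons and no adjacent C=O → amine (secondary).
  CH(NH2): –NH2 on an sp³ carbon with no adjacent C=O → amine.
  COCl: –C(=O)Cl: carbonyl C bonded to C and to a halogen → acyl halide (not alkyl halide).
The CH2NHCH2 segment supplies the amine: C–N–C with sp³ carbons and no adjacent C=O → amine (secondary).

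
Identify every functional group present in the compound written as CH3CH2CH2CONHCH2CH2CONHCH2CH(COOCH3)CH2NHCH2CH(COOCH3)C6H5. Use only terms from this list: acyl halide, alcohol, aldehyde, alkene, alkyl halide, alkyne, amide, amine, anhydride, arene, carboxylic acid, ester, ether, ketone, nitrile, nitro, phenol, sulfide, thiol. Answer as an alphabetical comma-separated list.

amide, amine, arene, ester

–C(=O)–N– linkage → amide (the N is not an amine).
–C(=O)–N– linkage → amide (the N is not an amine).
pendant –COOCH3: carbonyl C bonded to C and –OCH3 → ester.
C–N–C with sp³ carbons and no adjacent C=O → amine (secondary).
pendant –COOCH3: carbonyl C bonded to C and –OCH3 → ester.
–C6H5 phenyl ring → arene.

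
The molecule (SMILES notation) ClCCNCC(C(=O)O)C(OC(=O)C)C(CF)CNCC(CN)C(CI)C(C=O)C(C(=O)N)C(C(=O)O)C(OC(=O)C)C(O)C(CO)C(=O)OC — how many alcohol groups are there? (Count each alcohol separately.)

halogen on an sp³ carbon → alkyl halide.
C–N–C with sp³ carbons and no adjacent C=O → amine (secondary).
pendant –COOH: carbonyl C bonded to C and –OH → carboxylic acid.
pendant –OC(=O)CH3: an acyloxy group → ester.
pendant –CH2X: halogen on sp³ carbon → alkyl halide.
C–N–C with sp³ carbons and no adjacent C=O → amine (secondary).
pendant –CH2NH2: N on sp³ C, no adjacent C=O → amine.
pendant –CH2X: halogen on sp³ carbon → alkyl halide.
pendant –CHO: carbonyl C bonded to C and H → aldehyde.
pendant –CONH2: carbonyl C bonded to C and N → amide.
pendant –COOH: carbonyl C bonded to C and –OH → carboxylic acid.
pendant –OC(=O)CH3: an acyloxy group → ester.
–OH on an sp³ carbon → alcohol (secondary).
pendant –CH2OH on an sp³ backbone C → alcohol.
–C(=O)OCH3: carbonyl C bonded to C and to –OCH3 → ester (not ketone + ether).
Alcohol appears at: CH(OH), CH(CH2OH) → 2.

2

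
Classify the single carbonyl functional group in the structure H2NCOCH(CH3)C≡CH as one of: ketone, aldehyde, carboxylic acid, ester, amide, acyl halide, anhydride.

The carbonyl is in the H2NCO segment: –C(=O)NH2: carbonyl C bonded to C and to N → amide (the N is not a separate amine).

amide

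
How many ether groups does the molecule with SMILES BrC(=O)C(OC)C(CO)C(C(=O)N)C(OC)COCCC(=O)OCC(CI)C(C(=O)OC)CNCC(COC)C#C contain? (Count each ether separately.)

Taking each segment in turn:
  BrCO: –C(=O)Br: carbonyl C bonded to C and to a halogen → acyl halide (not alkyl halide).
  CH(OCH3): pendant –OCH3: C–O–C with sp³ C, no adjacent C=O → ether.
  CH(CH2OH): pendant –CH2OH on an sp³ backbone C → alcohol.
  CH(CONH2): pendant –CONH2: carbonyl C bonded to C and N → amide.
  CH(OCH3): pendant –OCH3: C–O–C with sp³ C, no adjacent C=O → ether.
  CH2OCH2: C–O–C with sp³ carbons on both sides and no adjacent C=O → ether.
  CH2COOCH2: –C(=O)–O–C with C on the carbonyl side → ester.
  CH(CH2I): pendant –CH2X: halogen on sp³ carbon → alkyl halide.
  CH(COOCH3): pendant –COOCH3: carbonyl C bonded to C and –OCH3 → ester.
  CH2NHCH2: C–N–C with sp³ carbons and no adjacent C=O → amine (secondary).
  CH(CH2OCH3): pendant –CH2OCH3: C–O–C linkage → ether.
  C≡CH: C≡C triple bond → alkyne.
Ether appears at: CH(OCH3), CH(OCH3), CH2OCH2, CH(CH2OCH3) → 4.

4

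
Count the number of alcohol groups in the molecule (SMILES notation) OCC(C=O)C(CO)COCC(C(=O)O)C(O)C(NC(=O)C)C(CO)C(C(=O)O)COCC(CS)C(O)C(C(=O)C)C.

Taking each segment in turn:
  HOCH2: HO– on an sp³ carbon → alcohol.
  CH(CHO): pendant –CHO: carbonyl C bonded to C and H → aldehyde.
  CH(CH2OH): pendant –CH2OH on an sp³ backbone C → alcohol.
  CH2OCH2: C–O–C with sp³ carbons on both sides and no adjacent C=O → ether.
  CH(COOH): pendant –COOH: carbonyl C bonded to C and –OH → carboxylic acid.
  CH(OH): –OH on an sp³ carbon → alcohol (secondary).
  CH(NHCOCH3): pendant –NHC(=O)CH3: N bonded to a carbonyl → amide (not amine).
  CH(CH2OH): pendant –CH2OH on an sp³ backbone C → alcohol.
  CH(COOH): pendant –COOH: carbonyl C bonded to C and –OH → carboxylic acid.
  CH2OCH2: C–O–C with sp³ carbons on both sides and no adjacent C=O → ether.
  CH(CH2SH): pendant –CH2SH → thiol.
  CH(OH): –OH on an sp³ carbon → alcohol (secondary).
  CH(COCH3): pendant –COCH3: carbonyl C bonded to two carbons → ketone.
Alcohol appears at: HOCH2, CH(CH2OH), CH(OH), CH(CH2OH), CH(OH) → 5.

5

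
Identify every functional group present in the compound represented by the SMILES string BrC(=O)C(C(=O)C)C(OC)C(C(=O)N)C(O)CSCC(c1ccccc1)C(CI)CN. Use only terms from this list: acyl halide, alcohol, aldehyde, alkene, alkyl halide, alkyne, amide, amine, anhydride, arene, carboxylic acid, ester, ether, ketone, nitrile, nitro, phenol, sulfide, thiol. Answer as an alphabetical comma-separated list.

–C(=O)Br: carbonyl C bonded to C and to a halogen → acyl halide (not alkyl halide).
pendant –COCH3: carbonyl C bonded to two carbons → ketone.
pendant –OCH3: C–O–C with sp³ C, no adjacent C=O → ether.
pendant –CONH2: carbonyl C bonded to C and N → amide.
–OH on an sp³ carbon → alcohol (secondary).
C–S–C linkage → sulfide (thioether).
pendant –C6H5: benzene ring → arene.
pendant –CH2X: halogen on sp³ carbon → alkyl halide.
–NH2 on an sp³ carbon with no adjacent C=O → amine.

acyl halide, alcohol, alkyl halide, amide, amine, arene, ether, ketone, sulfide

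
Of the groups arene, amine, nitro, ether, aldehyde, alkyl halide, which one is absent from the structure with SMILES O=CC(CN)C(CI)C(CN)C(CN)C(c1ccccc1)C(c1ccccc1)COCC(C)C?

nitro

aldehyde: present (OHC — terminal –CHO: carbonyl C bonded to H and C → aldehyde).
arene: present (CH(C6H5) — pendant –C6H5: benzene ring → arene).
alkyl halide: present (CH(CH2I) — pendant –CH2X: halogen on sp³ carbon → alkyl halide).
amine: present (CH(CH2NH2) — pendant –CH2NH2: N on sp³ C, no adjacent C=O → amine).
ether: present (CH2OCH2 — C–O–C with sp³ carbons on both sides and no adjacent C=O → ether).
nitro: no segment matches this pattern.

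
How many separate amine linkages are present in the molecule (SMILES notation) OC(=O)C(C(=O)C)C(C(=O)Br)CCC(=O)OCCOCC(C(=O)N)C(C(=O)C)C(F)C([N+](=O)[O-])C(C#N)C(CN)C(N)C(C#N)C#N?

–COOH: carbonyl C bonded to –OH and C → carboxylic acid (the –OH is not a separate alcohol).
pendant –COCH3: carbonyl C bonded to two carbons → ketone.
pendant –C(=O)X: carbonyl C bonded to C and halogen → acyl halide.
–C(=O)–O–C with C on the carbonyl side → ester.
C–O–C with sp³ carbons on both sides and no adjacent C=O → ether.
pendant –CONH2: carbonyl C bonded to C and N → amide.
pendant –COCH3: carbonyl C bonded to two carbons → ketone.
halogen on an sp³ carbon → alkyl halide.
–NO2 on an sp³ carbon → nitro (the N=O is not a carbonyl).
pendant –C≡N: nitrile.
pendant –CH2NH2: N on sp³ C, no adjacent C=O → amine.
–NH2 on an sp³ carbon with no adjacent C=O → amine.
pendant –C≡N: nitrile.
–C≡N: carbon triple-bonded to nitrogen → nitrile.
Amine appears at: CH(CH2NH2), CH(NH2) → 2.

2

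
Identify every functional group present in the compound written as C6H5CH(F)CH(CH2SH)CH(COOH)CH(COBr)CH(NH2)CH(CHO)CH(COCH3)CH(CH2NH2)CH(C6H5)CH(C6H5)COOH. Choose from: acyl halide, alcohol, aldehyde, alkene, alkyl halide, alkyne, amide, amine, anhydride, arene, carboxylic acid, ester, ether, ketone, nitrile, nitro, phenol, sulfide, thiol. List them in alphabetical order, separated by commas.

C6H5– phenyl ring → arene.
halogen on an sp³ carbon → alkyl halide.
pendant –CH2SH → thiol.
pendant –COOH: carbonyl C bonded to C and –OH → carboxylic acid.
pendant –C(=O)X: carbonyl C bonded to C and halogen → acyl halide.
–NH2 on an sp³ carbon with no adjacent C=O → amine.
pendant –CHO: carbonyl C bonded to C and H → aldehyde.
pendant –COCH3: carbonyl C bonded to two carbons → ketone.
pendant –CH2NH2: N on sp³ C, no adjacent C=O → amine.
pendant –C6H5: benzene ring → arene.
pendant –C6H5: benzene ring → arene.
–COOH: carbonyl C bonded to –OH and C → carboxylic acid (the –OH is not a separate alcohol).

acyl halide, aldehyde, alkyl halide, amine, arene, carboxylic acid, ketone, thiol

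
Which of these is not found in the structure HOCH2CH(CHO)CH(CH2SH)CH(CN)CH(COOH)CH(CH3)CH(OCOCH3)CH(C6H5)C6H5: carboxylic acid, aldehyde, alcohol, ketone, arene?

arene: present (CH(C6H5) — pendant –C6H5: benzene ring → arene).
alcohol: present (HOCH2 — HO– on an sp³ carbon → alcohol).
aldehyde: present (CH(CHO) — pendant –CHO: carbonyl C bonded to C and H → aldehyde).
carboxylic acid: present (CH(COOH) — pendant –COOH: carbonyl C bonded to C and –OH → carboxylic acid).
ketone: absent. In CH(OCOCH3), the C=O is bonded to an –O–C group, which defines an ester, not a ketone. In CH(COOH), the C=O bears an –OH, making it a carboxylic acid rather than a ketone. In CH(CHO), the carbonyl carbon carries an H, so it is an aldehyde, not a ketone.

ketone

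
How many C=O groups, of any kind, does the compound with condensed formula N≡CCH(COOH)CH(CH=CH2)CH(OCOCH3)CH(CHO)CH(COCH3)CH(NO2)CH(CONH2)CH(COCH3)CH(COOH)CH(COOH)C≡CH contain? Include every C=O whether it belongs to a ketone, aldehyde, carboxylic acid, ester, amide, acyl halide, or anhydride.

8

CH(COOH): carboxylic acid, 1 C=O (running total 1).
CH(OCOCH3): ester, 1 C=O (running total 2).
CH(CHO): aldehyde, 1 C=O (running total 3).
CH(COCH3): ketone, 1 C=O (running total 4).
CH(CONH2): amide, 1 C=O (running total 5).
CH(COCH3): ketone, 1 C=O (running total 6).
CH(COOH): carboxylic acid, 1 C=O (running total 7).
CH(COOH): carboxylic acid, 1 C=O (running total 8).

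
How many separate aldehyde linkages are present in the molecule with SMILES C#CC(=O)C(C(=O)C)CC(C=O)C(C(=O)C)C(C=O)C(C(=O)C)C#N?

C≡C triple bond → alkyne.
–C(=O)– with carbon on both sides → ketone.
pendant –COCH3: carbonyl C bonded to two carbons → ketone.
pendant –CHO: carbonyl C bonded to C and H → aldehyde.
pendant –COCH3: carbonyl C bonded to two carbons → ketone.
pendant –CHO: carbonyl C bonded to C and H → aldehyde.
pendant –COCH3: carbonyl C bonded to two carbons → ketone.
–C≡N: carbon triple-bonded to nitrogen → nitrile.
Aldehyde appears at: CH(CHO), CH(CHO) → 2.

2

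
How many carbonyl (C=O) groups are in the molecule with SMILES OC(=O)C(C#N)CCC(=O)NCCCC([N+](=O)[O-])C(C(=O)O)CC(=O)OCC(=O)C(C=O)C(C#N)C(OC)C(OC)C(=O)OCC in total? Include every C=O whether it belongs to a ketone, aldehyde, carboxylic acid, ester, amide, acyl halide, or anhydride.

HOOC: carboxylic acid, 1 C=O (running total 1).
CH2CONHCH2: amide, 1 C=O (running total 2).
CH(COOH): carboxylic acid, 1 C=O (running total 3).
CH2COOCH2: ester, 1 C=O (running total 4).
CO: ketone, 1 C=O (running total 5).
CH(CHO): aldehyde, 1 C=O (running total 6).
COOCH2CH3: ester, 1 C=O (running total 7).

7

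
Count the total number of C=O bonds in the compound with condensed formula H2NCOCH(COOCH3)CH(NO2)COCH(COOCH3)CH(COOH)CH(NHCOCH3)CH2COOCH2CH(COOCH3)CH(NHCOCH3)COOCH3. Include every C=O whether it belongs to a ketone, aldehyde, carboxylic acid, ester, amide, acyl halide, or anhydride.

10

H2NCO: amide, 1 C=O (running total 1).
CH(COOCH3): ester, 1 C=O (running total 2).
CO: ketone, 1 C=O (running total 3).
CH(COOCH3): ester, 1 C=O (running total 4).
CH(COOH): carboxylic acid, 1 C=O (running total 5).
CH(NHCOCH3): amide, 1 C=O (running total 6).
CH2COOCH2: ester, 1 C=O (running total 7).
CH(COOCH3): ester, 1 C=O (running total 8).
CH(NHCOCH3): amide, 1 C=O (running total 9).
COOCH3: ester, 1 C=O (running total 10).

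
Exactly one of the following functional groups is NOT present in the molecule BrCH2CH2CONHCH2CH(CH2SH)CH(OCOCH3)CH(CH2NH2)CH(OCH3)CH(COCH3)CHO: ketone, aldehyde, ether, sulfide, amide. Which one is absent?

sulfide

aldehyde: present (CHO — terminal –CHO: carbonyl C bonded to H and C → aldehyde).
amide: present (CH2CONHCH2 — –C(=O)–N– linkage → amide (the N is not an amine)).
ketone: present (CH(COCH3) — pendant –COCH3: carbonyl C bonded to two carbons → ketone).
ether: present (CH(OCH3) — pendant –OCH3: C–O–C with sp³ C, no adjacent C=O → ether).
sulfide: no segment matches this pattern.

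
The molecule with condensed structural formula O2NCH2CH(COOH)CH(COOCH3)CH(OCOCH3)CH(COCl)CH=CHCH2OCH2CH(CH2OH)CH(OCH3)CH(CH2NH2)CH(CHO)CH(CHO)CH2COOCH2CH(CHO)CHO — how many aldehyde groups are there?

4

–NO2 on carbon → nitro group.
pendant –COOH: carbonyl C bonded to C and –OH → carboxylic acid.
pendant –COOCH3: carbonyl C bonded to C and –OCH3 → ester.
pendant –OC(=O)CH3: an acyloxy group → ester.
pendant –C(=O)X: carbonyl C bonded to C and halogen → acyl halide.
C=C double bond → alkene.
C–O–C with sp³ carbons on both sides and no adjacent C=O → ether.
pendant –CH2OH on an sp³ backbone C → alcohol.
pendant –OCH3: C–O–C with sp³ C, no adjacent C=O → ether.
pendant –CH2NH2: N on sp³ C, no adjacent C=O → amine.
pendant –CHO: carbonyl C bonded to C and H → aldehyde.
pendant –CHO: carbonyl C bonded to C and H → aldehyde.
–C(=O)–O–C with C on the carbonyl side → ester.
pendant –CHO: carbonyl C bonded to C and H → aldehyde.
terminal –CHO: carbonyl C bonded to H and C → aldehyde.
Aldehyde appears at: CH(CHO), CH(CHO), CH(CHO), CHO → 4.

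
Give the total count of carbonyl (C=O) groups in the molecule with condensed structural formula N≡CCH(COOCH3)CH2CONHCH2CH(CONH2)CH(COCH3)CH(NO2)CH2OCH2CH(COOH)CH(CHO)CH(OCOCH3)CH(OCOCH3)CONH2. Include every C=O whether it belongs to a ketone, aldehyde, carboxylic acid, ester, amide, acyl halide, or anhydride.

CH(COOCH3): ester, 1 C=O (running total 1).
CH2CONHCH2: amide, 1 C=O (running total 2).
CH(CONH2): amide, 1 C=O (running total 3).
CH(COCH3): ketone, 1 C=O (running total 4).
CH(COOH): carboxylic acid, 1 C=O (running total 5).
CH(CHO): aldehyde, 1 C=O (running total 6).
CH(OCOCH3): ester, 1 C=O (running total 7).
CH(OCOCH3): ester, 1 C=O (running total 8).
CONH2: amide, 1 C=O (running total 9).

9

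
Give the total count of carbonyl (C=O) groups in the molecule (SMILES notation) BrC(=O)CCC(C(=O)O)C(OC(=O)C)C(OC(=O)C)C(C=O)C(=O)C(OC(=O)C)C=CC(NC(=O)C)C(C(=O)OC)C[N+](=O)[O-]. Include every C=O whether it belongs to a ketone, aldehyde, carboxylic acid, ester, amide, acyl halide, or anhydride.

9

BrCO: acyl halide, 1 C=O (running total 1).
CH(COOH): carboxylic acid, 1 C=O (running total 2).
CH(OCOCH3): ester, 1 C=O (running total 3).
CH(OCOCH3): ester, 1 C=O (running total 4).
CH(CHO): aldehyde, 1 C=O (running total 5).
CO: ketone, 1 C=O (running total 6).
CH(OCOCH3): ester, 1 C=O (running total 7).
CH(NHCOCH3): amide, 1 C=O (running total 8).
CH(COOCH3): ester, 1 C=O (running total 9).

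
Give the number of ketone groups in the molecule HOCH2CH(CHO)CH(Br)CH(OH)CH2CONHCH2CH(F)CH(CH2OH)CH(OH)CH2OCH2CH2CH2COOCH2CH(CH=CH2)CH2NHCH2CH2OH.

Working along the chain:
  HOCH2: HO– on an sp³ carbon → alcohol.
  CH(CHO): pendant –CHO: carbonyl C bonded to C and H → aldehyde.
  CH(Br): halogen on an sp³ carbon → alkyl halide.
  CH(OH): –OH on an sp³ carbon → alcohol (secondary).
  CH2CONHCH2: –C(=O)–N– linkage → amide (the N is not an amine).
  CH(F): halogen on an sp³ carbon → alkyl halide.
  CH(CH2OH): pendant –CH2OH on an sp³ backbone C → alcohol.
  CH(OH): –OH on an sp³ carbon → alcohol (secondary).
  CH2OCH2: C–O–C with sp³ carbons on both sides and no adjacent C=O → ether.
  CH2COOCH2: –C(=O)–O–C with C on the carbonyl side → ester.
  CH(CH=CH2): pendant –CH=CH2: C=C double bond → alkene.
  CH2NHCH2: C–N–C with sp³ carbons and no adjacent C=O → amine (secondary).
  CH2OH: –OH on an sp³ carbon → alcohol.
No segment is a ketone: CH(CHO) is aldehyde, not ketone; CH2CONHCH2 is amide, not ketone; CH2COOCH2 is ester, not ketone. → 0.

0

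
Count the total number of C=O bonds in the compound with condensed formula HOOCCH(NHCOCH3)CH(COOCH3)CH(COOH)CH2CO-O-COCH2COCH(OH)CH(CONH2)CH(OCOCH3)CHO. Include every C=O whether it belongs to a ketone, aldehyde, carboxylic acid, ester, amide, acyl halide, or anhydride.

HOOC: carboxylic acid, 1 C=O (running total 1).
CH(NHCOCH3): amide, 1 C=O (running total 2).
CH(COOCH3): ester, 1 C=O (running total 3).
CH(COOH): carboxylic acid, 1 C=O (running total 4).
CH2CO-O-COCH2: anhydride, 2 C=O (running total 6).
CO: ketone, 1 C=O (running total 7).
CH(CONH2): amide, 1 C=O (running total 8).
CH(OCOCH3): ester, 1 C=O (running total 9).
CHO: aldehyde, 1 C=O (running total 10).

10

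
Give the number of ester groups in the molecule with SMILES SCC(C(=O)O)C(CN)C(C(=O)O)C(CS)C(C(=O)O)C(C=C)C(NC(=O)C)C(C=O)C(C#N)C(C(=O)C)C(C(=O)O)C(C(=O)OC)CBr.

1

Taking each segment in turn:
  HSCH2: –SH on an sp³ carbon → thiol.
  CH(COOH): pendant –COOH: carbonyl C bonded to C and –OH → carboxylic acid.
  CH(CH2NH2): pendant –CH2NH2: N on sp³ C, no adjacent C=O → amine.
  CH(COOH): pendant –COOH: carbonyl C bonded to C and –OH → carboxylic acid.
  CH(CH2SH): pendant –CH2SH → thiol.
  CH(COOH): pendant –COOH: carbonyl C bonded to C and –OH → carboxylic acid.
  CH(CH=CH2): pendant –CH=CH2: C=C double bond → alkene.
  CH(NHCOCH3): pendant –NHC(=O)CH3: N bonded to a carbonyl → amide (not amine).
  CH(CHO): pendant –CHO: carbonyl C bonded to C and H → aldehyde.
  CH(CN): pendant –C≡N: nitrile.
  CH(COCH3): pendant –COCH3: carbonyl C bonded to two carbons → ketone.
  CH(COOH): pendant –COOH: carbonyl C bonded to C and –OH → carboxylic acid.
  CH(COOCH3): pendant –COOCH3: carbonyl C bonded to C and –OCH3 → ester.
  CH2Br: halogen on an sp³ carbon → alkyl halide.
Ester appears at: CH(COOCH3) → 1.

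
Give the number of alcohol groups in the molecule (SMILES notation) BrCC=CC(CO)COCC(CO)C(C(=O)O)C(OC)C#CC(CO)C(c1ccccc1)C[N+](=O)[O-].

3

halogen on an sp³ carbon → alkyl halide.
C=C double bond → alkene.
pendant –CH2OH on an sp³ backbone C → alcohol.
C–O–C with sp³ carbons on both sides and no adjacent C=O → ether.
pendant –CH2OH on an sp³ backbone C → alcohol.
pendant –COOH: carbonyl C bonded to C and –OH → carboxylic acid.
pendant –OCH3: C–O–C with sp³ C, no adjacent C=O → ether.
C≡C triple bond → alkyne.
pendant –CH2OH on an sp³ backbone C → alcohol.
pendant –C6H5: benzene ring → arene.
–NO2 on carbon → nitro group.
Alcohol appears at: CH(CH2OH), CH(CH2OH), CH(CH2OH) → 3.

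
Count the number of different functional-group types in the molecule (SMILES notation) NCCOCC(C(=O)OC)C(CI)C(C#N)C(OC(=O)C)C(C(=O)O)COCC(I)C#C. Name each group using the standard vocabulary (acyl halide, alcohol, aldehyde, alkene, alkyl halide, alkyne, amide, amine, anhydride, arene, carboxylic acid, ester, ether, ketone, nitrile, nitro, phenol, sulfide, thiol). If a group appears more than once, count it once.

–NH2 on an sp³ carbon with no adjacent C=O → amine.
C–O–C with sp³ carbons on both sides and no adjacent C=O → ether.
pendant –COOCH3: carbonyl C bonded to C and –OCH3 → ester.
pendant –CH2X: halogen on sp³ carbon → alkyl halide.
pendant –C≡N: nitrile.
pendant –OC(=O)CH3: an acyloxy group → ester.
pendant –COOH: carbonyl C bonded to C and –OH → carboxylic acid.
C–O–C with sp³ carbons on both sides and no adjacent C=O → ether.
halogen on an sp³ carbon → alkyl halide.
C≡C triple bond → alkyne.
Distinct types present: alkyl halide, alkyne, amine, carboxylic acid, ester, ether, nitrile.

7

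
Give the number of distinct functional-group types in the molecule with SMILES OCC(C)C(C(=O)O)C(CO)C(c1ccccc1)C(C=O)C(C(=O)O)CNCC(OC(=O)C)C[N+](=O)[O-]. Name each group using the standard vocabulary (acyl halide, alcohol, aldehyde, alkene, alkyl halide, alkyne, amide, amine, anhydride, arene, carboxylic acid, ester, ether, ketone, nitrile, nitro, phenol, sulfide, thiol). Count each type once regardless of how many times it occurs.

7

Working along the chain:
  HOCH2: HO– on an sp³ carbon → alcohol.
  CH(COOH): pendant –COOH: carbonyl C bonded to C and –OH → carboxylic acid.
  CH(CH2OH): pendant –CH2OH on an sp³ backbone C → alcohol.
  CH(C6H5): pendant –C6H5: benzene ring → arene.
  CH(CHO): pendant –CHO: carbonyl C bonded to C and H → aldehyde.
  CH(COOH): pendant –COOH: carbonyl C bonded to C and –OH → carboxylic acid.
  CH2NHCH2: C–N–C with sp³ carbons and no adjacent C=O → amine (secondary).
  CH(OCOCH3): pendant –OC(=O)CH3: an acyloxy group → ester.
  CH2NO2: –NO2 on carbon → nitro group.
Distinct types present: alcohol, aldehyde, amine, arene, carboxylic acid, ester, nitro.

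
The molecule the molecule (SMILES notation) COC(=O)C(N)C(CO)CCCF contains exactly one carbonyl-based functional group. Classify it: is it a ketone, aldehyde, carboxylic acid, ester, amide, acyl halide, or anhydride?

The carbonyl is in the CH3OOC segment: CH3O–C(=O)–: carbonyl C bonded to C and to –OCH3 → ester (not ketone + ether).

ester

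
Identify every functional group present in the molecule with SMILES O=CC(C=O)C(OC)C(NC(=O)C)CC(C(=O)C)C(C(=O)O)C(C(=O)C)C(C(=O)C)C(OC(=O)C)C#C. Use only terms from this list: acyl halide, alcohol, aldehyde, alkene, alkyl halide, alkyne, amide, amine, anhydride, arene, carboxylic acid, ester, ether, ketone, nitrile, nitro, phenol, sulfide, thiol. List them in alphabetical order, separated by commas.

terminal –CHO: carbonyl C bonded to H and C → aldehyde.
pendant –CHO: carbonyl C bonded to C and H → aldehyde.
pendant –OCH3: C–O–C with sp³ C, no adjacent C=O → ether.
pendant –NHC(=O)CH3: N bonded to a carbonyl → amide (not amine).
pendant –COCH3: carbonyl C bonded to two carbons → ketone.
pendant –COOH: carbonyl C bonded to C and –OH → carboxylic acid.
pendant –COCH3: carbonyl C bonded to two carbons → ketone.
pendant –COCH3: carbonyl C bonded to two carbons → ketone.
pendant –OC(=O)CH3: an acyloxy group → ester.
C≡C triple bond → alkyne.

aldehyde, alkyne, amide, carboxylic acid, ester, ether, ketone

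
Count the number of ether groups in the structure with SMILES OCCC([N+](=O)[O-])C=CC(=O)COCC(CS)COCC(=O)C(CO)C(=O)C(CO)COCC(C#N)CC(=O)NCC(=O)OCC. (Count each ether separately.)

HO– on an sp³ carbon → alcohol.
–NO2 on an sp³ carbon → nitro (the N=O is not a carbonyl).
C=C double bond → alkene.
–C(=O)– with carbon on both sides → ketone.
C–O–C with sp³ carbons on both sides and no adjacent C=O → ether.
pendant –CH2SH → thiol.
C–O–C with sp³ carbons on both sides and no adjacent C=O → ether.
–C(=O)– with carbon on both sides → ketone.
pendant –CH2OH on an sp³ backbone C → alcohol.
–C(=O)– with carbon on both sides → ketone.
pendant –CH2OH on an sp³ backbone C → alcohol.
C–O–C with sp³ carbons on both sides and no adjacent C=O → ether.
pendant –C≡N: nitrile.
–C(=O)–N– linkage → amide (the N is not an amine).
–C(=O)OCH2CH3: carbonyl C bonded to C and to –OEt → ester.
Ether appears at: CH2OCH2, CH2OCH2, CH2OCH2 → 3.

3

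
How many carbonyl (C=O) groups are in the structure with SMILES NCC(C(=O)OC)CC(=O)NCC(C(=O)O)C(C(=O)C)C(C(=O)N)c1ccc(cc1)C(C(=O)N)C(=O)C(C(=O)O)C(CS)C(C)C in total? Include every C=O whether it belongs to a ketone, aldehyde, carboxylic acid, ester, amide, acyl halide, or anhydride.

CH(COOCH3): ester, 1 C=O (running total 1).
CH2CONHCH2: amide, 1 C=O (running total 2).
CH(COOH): carboxylic acid, 1 C=O (running total 3).
CH(COCH3): ketone, 1 C=O (running total 4).
CH(CONH2): amide, 1 C=O (running total 5).
CH(CONH2): amide, 1 C=O (running total 6).
CO: ketone, 1 C=O (running total 7).
CH(COOH): carboxylic acid, 1 C=O (running total 8).

8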